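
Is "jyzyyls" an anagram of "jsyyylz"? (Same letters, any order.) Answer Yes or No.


String 1: 'jsyyylz' -> sorted: 'jlsyyyz'
String 2: 'jyzyyls' -> sorted: 'jlsyyyz'
Compare sorted forms: 'jlsyyyz' == 'jlsyyyz'
Anagram: Yes


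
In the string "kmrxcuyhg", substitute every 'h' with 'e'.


Input string: 'kmrxcuyhg'
Operation: replace 'h' with 'e'
Positions of 'h': 7
After replacement: kmrxcuyeg


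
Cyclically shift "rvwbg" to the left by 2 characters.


Input: 'rvwbg', shift = 2
Operation: split at index 2 and swap parts
Front part s[0:2] = 'rv'
Back part s[2:] = 'wbg'
Rotated = back + front = 'wbg' + 'rv'
Result: wbgrv


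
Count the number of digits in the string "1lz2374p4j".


Input string: '1lz2374p4j'
Operation: count digit characters (0-9)
Scan: '1'(digit), 'l', 'z', '2'(digit), '3'(digit), '7'(digit), '4'(digit), 'p', '4'(digit), 'j'
Digits found: 6
Result: 6


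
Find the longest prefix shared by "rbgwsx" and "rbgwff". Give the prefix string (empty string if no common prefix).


String 1: 'rbgwsx'
String 2: 'rbgwff'
Compare position by position:
pos 0: 'r' vs 'r' match
pos 1: 'b' vs 'b' match
pos 2: 'g' vs 'g' match
pos 3: 'w' vs 'w' match
pos 4: 's' vs 'f' differ -> stop
Longest common prefix: "rbgw" (length 4)


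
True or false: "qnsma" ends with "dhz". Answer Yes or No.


Input string: 'qnsma'
Suffix to check: 'dhz'
Last 3 characters of input: 'sma'
Match: False
Result: No


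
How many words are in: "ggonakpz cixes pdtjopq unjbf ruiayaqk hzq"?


Input string: 'ggonakpz cixes pdtjopq unjbf ruiayaqk hzq'
Operation: split by spaces
Words found: 'ggonakpz', 'cixes', 'pdtjopq', 'unjbf', 'ruiayaqk', 'hzq'
Word count: 6


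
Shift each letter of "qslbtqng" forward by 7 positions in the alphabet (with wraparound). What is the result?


Input: 'qslbtqng', shift = 7
Operation: for each letter, (position + 7) mod 26
Mapping: 'q'(16+7=23)->'x', 's'(18+7=25)->'z', 'l'(11+7=18)->'s', 'b'(1+7=8)->'i', 't'(19+7=26, 26 mod 26=0)->'a', 'q'(16+7=23)->'x', 'n'(13+7=20)->'u', 'g'(6+7=13)->'n'
Result: xzsiaxun


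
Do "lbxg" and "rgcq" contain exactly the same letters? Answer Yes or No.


String 1: 'lbxg' -> sorted: 'bglx'
String 2: 'rgcq' -> sorted: 'cgqr'
Compare sorted forms: 'bglx' != 'cgqr'
Anagram: No


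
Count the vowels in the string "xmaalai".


Input string: 'xmaalai'
Operation: count vowels (a, e, i, o, u)
Scan: s[0]='x', s[1]='m', s[2]='a' (vowel), s[3]='a' (vowel), s[4]='l', s[5]='a' (vowel), s[6]='i' (vowel)
Vowels found: 4
Result: 4


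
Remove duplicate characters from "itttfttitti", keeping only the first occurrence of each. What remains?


Input: 'itttfttitti'
Operation: keep first occurrence of each character
Scan: s[0]='i' new -> keep; s[1]='t' new -> keep; s[2]='t' seen -> skip; s[3]='t' seen -> skip; s[4]='f' new -> keep; s[5]='t' seen -> skip; s[6]='t' seen -> skip; s[7]='i' seen -> skip; s[8]='t' seen -> skip; s[9]='t' seen -> skip; s[10]='i' seen -> skip
Result: itf


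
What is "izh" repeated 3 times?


Input string: 'izh'
Operation: repeat 3 times
Concatenation: 'izh' + 'izh' + 'izh'
Result: izhizhizh


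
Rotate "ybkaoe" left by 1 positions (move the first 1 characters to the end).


Input: 'ybkaoe', shift = 1
Operation: split at index 1 and swap parts
Front part s[0:1] = 'y'
Back part s[1:] = 'bkaoe'
Rotated = back + front = 'bkaoe' + 'y'
Result: bkaoey


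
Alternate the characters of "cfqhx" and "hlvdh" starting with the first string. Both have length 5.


String 1: 'cfqhx'
String 2: 'hlvdh'
Operation: alternate characters
Pairs: 'c'+'h', 'f'+'l', 'q'+'v', 'h'+'d', 'x'+'h'
Result: chflqvhdxh


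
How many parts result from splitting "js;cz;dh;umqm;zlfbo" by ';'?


Input string: 'js;cz;dh;umqm;zlfbo'
Delimiter: ';'
Split result: 'js', 'cz', 'dh', 'umqm', 'zlfbo'
Number of parts: 5


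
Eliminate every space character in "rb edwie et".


Input string: 'rb edwie et'
Operation: remove all spaces
Words: 'rb', 'edwie', 'et'
Join without spaces: rbedwieet


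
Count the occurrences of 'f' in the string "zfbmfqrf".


Input string: 'zfbmfqrf'
Target character: 'f'
Scan each position: s[1]='f', s[4]='f', s[7]='f'
Matches found at indices: 1, 4, 7
Total: 3


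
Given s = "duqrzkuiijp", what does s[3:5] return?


Input string: 'duqrzkuiijp'
Operation: slice [3:5]
Extract characters: s[3]='r', s[4]='z'
Result: rz


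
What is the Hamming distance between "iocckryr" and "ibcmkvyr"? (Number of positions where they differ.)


String 1: 'iocckryr'
String 2: 'ibcmkvyr'
Compare each position: pos 0: 'i'=='i', pos 1: 'o'!='b', pos 2: 'c'=='c', pos 3: 'c'!='m', pos 4: 'k'=='k', pos 5: 'r'!='v', pos 6: 'y'=='y', pos 7: 'r'=='r'
Differing positions: 3
Hamming distance: 3


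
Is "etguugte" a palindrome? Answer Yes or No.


Input string: 'etguugte'
Reversed: 'etguugte'
Compare pairs: s[0]='e' vs s[7]='e' (match), s[1]='t' vs s[6]='t' (match), s[2]='g' vs s[5]='g' (match), s[3]='u' vs s[4]='u' (match)
Palindrome: Yes


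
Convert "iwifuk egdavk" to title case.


Input string: 'iwifuk egdavk'
Operation: capitalize first letter of each word
Word transformations: 'iwifuk'->'Iwifuk', 'egdavk'->'Egdavk'
Result: Iwifuk Egdavk


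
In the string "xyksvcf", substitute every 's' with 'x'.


Input string: 'xyksvcf'
Operation: replace 's' with 'x'
Positions of 's': 3
After replacement: xykxvcf


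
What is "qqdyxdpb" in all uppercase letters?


Input string: 'qqdyxdpb'
Operation: convert each letter to uppercase
Mapping: 'q'->'Q', 'q'->'Q', 'd'->'D', 'y'->'Y', 'x'->'X', 'd'->'D', 'p'->'P', 'b'->'B'
Result: QQDYXDPB


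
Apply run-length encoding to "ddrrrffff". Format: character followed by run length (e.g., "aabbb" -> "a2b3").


Input: 'ddrrrffff'
Operation: identify consecutive runs
Runs: 'dd' -> d2, 'rrr' -> r3, 'ffff' -> f4
Encoded: d2r3f4


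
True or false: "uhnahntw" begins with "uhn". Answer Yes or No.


Input string: 'uhnahntw'
Prefix to check: 'uhn'
First 3 characters of input: 'uhn'
Match: True
Result: Yes


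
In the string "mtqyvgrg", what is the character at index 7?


Input string: 'mtqyvgrg'
Operation: get character at index 7
Index mapping: s[0]='m', s[1]='t', s[2]='q', s[3]='y', s[4]='v', s[5]='g', s[6]='r', s[7]='g'
Result: 'g'


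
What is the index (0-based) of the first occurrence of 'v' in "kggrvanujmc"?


Input string: 'kggrvanujmc'
Target: 'v'
Scanning left to right: s[0]='k', s[1]='g', s[2]='g', s[3]='r', s[4]='v'
First match at index: 4


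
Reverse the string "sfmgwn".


Input string: 'sfmgwn'
Operation: reverse character order
Original order: 's' -> 'f' -> 'm' -> 'g' -> 'w' -> 'n'
Reversed order: 'n' -> 'w' -> 'g' -> 'm' -> 'f' -> 's'
Result: nwgmfs


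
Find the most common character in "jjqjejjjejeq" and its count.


Input: 'jjqjejjjejeq'
Operation: tally each character
Counts: 'e':3, 'j':7, 'q':2
Maximum: 'j' appears 7 times


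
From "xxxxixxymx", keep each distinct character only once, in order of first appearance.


Input: 'xxxxixxymx'
Operation: keep first occurrence of each character
Scan: s[0]='x' new -> keep; s[1]='x' seen -> skip; s[2]='x' seen -> skip; s[3]='x' seen -> skip; s[4]='i' new -> keep; s[5]='x' seen -> skip; s[6]='x' seen -> skip; s[7]='y' new -> keep; s[8]='m' new -> keep; s[9]='x' seen -> skip
Result: xiym


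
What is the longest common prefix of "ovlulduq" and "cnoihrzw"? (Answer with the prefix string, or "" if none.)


String 1: 'ovlulduq'
String 2: 'cnoihrzw'
Compare position by position:
pos 0: 'o' vs 'c' differ -> stop
Longest common prefix: "" (length 0)


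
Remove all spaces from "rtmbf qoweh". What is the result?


Input string: 'rtmbf qoweh'
Operation: remove all spaces
Words: 'rtmbf', 'qoweh'
Join without spaces: rtmbfqoweh


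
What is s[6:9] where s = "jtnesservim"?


Input string: 'jtnesservim'
Operation: slice [6:9]
Extract characters: s[6]='e', s[7]='r', s[8]='v'
Result: erv


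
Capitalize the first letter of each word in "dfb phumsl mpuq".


Input string: 'dfb phumsl mpuq'
Operation: capitalize first letter of each word
Word transformations: 'dfb'->'Dfb', 'phumsl'->'Phumsl', 'mpuq'->'Mpuq'
Result: Dfb Phumsl Mpuq


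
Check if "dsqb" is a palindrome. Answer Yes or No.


Input string: 'dsqb'
Reversed: 'bqsd'
Compare pairs: s[0]='d' vs s[3]='b' (mismatch), s[1]='s' vs s[2]='q' (mismatch)
Palindrome: No


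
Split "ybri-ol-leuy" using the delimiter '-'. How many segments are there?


Input string: 'ybri-ol-leuy'
Delimiter: '-'
Split result: 'ybri', 'ol', 'leuy'
Number of parts: 3


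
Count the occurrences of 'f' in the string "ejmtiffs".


Input string: 'ejmtiffs'
Target character: 'f'
Scan each position: s[5]='f', s[6]='f'
Matches found at indices: 5, 6
Total: 2


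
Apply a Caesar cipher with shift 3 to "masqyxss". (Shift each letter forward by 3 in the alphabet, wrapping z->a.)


Input: 'masqyxss', shift = 3
Operation: for each letter, (position + 3) mod 26
Mapping: 'm'(12+3=15)->'p', 'a'(0+3=3)->'d', 's'(18+3=21)->'v', 'q'(16+3=19)->'t', 'y'(24+3=27, 27 mod 26=1)->'b', 'x'(23+3=26, 26 mod 26=0)->'a', 's'(18+3=21)->'v', 's'(18+3=21)->'v'
Result: pdvtbavv


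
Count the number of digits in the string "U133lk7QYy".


Input string: 'U133lk7QYy'
Operation: count digit characters (0-9)
Scan: 'U', '1'(digit), '3'(digit), '3'(digit), 'l', 'k', '7'(digit), 'Q', 'Y', 'y'
Digits found: 4
Result: 4


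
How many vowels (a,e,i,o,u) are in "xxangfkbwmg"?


Input string: 'xxangfkbwmg'
Operation: count vowels (a, e, i, o, u)
Scan: s[0]='x', s[1]='x', s[2]='a' (vowel), s[3]='n', s[4]='g', s[5]='f', s[6]='k', s[7]='b', s[8]='w', s[9]='m', s[10]='g'
Vowels found: 1
Result: 1


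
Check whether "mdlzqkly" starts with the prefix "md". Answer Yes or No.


Input string: 'mdlzqkly'
Prefix to check: 'md'
First 2 characters of input: 'md'
Match: True
Result: Yes


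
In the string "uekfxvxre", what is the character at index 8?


Input string: 'uekfxvxre'
Operation: get character at index 8
Index mapping: s[0]='u', s[1]='e', s[2]='k', s[3]='f', s[4]='x', s[5]='v', s[6]='x', s[7]='r', s[8]='e'
Result: 'e'


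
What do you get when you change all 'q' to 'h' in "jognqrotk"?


Input string: 'jognqrotk'
Operation: replace 'q' with 'h'
Positions of 'q': 4
After replacement: jognhrotk


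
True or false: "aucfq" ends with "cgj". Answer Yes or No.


Input string: 'aucfq'
Suffix to check: 'cgj'
Last 3 characters of input: 'cfq'
Match: False
Result: No


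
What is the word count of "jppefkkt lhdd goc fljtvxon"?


Input string: 'jppefkkt lhdd goc fljtvxon'
Operation: split by spaces
Words found: 'jppefkkt', 'lhdd', 'goc', 'fljtvxon'
Word count: 4


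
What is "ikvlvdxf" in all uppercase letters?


Input string: 'ikvlvdxf'
Operation: convert each letter to uppercase
Mapping: 'i'->'I', 'k'->'K', 'v'->'V', 'l'->'L', 'v'->'V', 'd'->'D', 'x'->'X', 'f'->'F'
Result: IKVLVDXF


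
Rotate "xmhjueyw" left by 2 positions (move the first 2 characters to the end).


Input: 'xmhjueyw', shift = 2
Operation: split at index 2 and swap parts
Front part s[0:2] = 'xm'
Back part s[2:] = 'hjueyw'
Rotated = back + front = 'hjueyw' + 'xm'
Result: hjueywxm


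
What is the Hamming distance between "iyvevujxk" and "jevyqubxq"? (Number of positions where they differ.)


String 1: 'iyvevujxk'
String 2: 'jevyqubxq'
Compare each position: pos 0: 'i'!='j', pos 1: 'y'!='e', pos 2: 'v'=='v', pos 3: 'e'!='y', pos 4: 'v'!='q', pos 5: 'u'=='u', pos 6: 'j'!='b', pos 7: 'x'=='x', pos 8: 'k'!='q'
Differing positions: 6
Hamming distance: 6


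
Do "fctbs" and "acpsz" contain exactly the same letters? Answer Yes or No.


String 1: 'fctbs' -> sorted: 'bcfst'
String 2: 'acpsz' -> sorted: 'acpsz'
Compare sorted forms: 'bcfst' != 'acpsz'
Anagram: No


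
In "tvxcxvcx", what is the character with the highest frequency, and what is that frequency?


Input: 'tvxcxvcx'
Operation: tally each character
Counts: 'c':2, 't':1, 'v':2, 'x':3
Maximum: 'x' appears 3 times


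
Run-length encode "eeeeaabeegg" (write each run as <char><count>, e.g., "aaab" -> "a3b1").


Input: 'eeeeaabeegg'
Operation: identify consecutive runs
Runs: 'eeee' -> e4, 'aa' -> a2, 'b' -> b1, 'ee' -> e2, 'gg' -> g2
Encoded: e4a2b1e2g2


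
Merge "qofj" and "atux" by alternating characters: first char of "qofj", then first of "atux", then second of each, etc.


String 1: 'qofj'
String 2: 'atux'
Operation: alternate characters
Pairs: 'q'+'a', 'o'+'t', 'f'+'u', 'j'+'x'
Result: qaotfujx


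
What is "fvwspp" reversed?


Input string: 'fvwspp'
Operation: reverse character order
Original order: 'f' -> 'v' -> 'w' -> 's' -> 'p' -> 'p'
Reversed order: 'p' -> 'p' -> 's' -> 'w' -> 'v' -> 'f'
Result: ppswvf


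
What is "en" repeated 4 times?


Input string: 'en'
Operation: repeat 4 times
Concatenation: 'en' + 'en' + 'en' + 'en'
Result: enenenen


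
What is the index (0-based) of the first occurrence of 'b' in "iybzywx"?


Input string: 'iybzywx'
Target: 'b'
Scanning left to right: s[0]='i', s[1]='y', s[2]='b'
First match at index: 2


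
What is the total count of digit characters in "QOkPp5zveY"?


Input string: 'QOkPp5zveY'
Operation: count digit characters (0-9)
Scan: 'Q', 'O', 'k', 'P', 'p', '5'(digit), 'z', 'v', 'e', 'Y'
Digits found: 1
Result: 1


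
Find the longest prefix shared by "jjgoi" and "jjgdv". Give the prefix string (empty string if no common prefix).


String 1: 'jjgoi'
String 2: 'jjgdv'
Compare position by position:
pos 0: 'j' vs 'j' match
pos 1: 'j' vs 'j' match
pos 2: 'g' vs 'g' match
pos 3: 'o' vs 'd' differ -> stop
Longest common prefix: "jjg" (length 3)


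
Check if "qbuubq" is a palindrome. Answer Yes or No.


Input string: 'qbuubq'
Reversed: 'qbuubq'
Compare pairs: s[0]='q' vs s[5]='q' (match), s[1]='b' vs s[4]='b' (match), s[2]='u' vs s[3]='u' (match)
Palindrome: Yes


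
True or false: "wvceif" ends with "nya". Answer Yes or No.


Input string: 'wvceif'
Suffix to check: 'nya'
Last 3 characters of input: 'eif'
Match: False
Result: No


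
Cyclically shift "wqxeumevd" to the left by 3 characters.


Input: 'wqxeumevd', shift = 3
Operation: split at index 3 and swap parts
Front part s[0:3] = 'wqx'
Back part s[3:] = 'eumevd'
Rotated = back + front = 'eumevd' + 'wqx'
Result: eumevdwqx


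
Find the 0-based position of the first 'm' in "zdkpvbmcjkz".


Input string: 'zdkpvbmcjkz'
Target: 'm'
Scanning left to right: s[0]='z', s[1]='d', s[2]='k', s[3]='p', s[4]='v', s[5]='b', s[6]='m'
First match at index: 6


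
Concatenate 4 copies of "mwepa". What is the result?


Input string: 'mwepa'
Operation: repeat 4 times
Concatenation: 'mwepa' + 'mwepa' + 'mwepa' + 'mwepa'
Result: mwepamwepamwepamwepa


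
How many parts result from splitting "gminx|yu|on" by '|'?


Input string: 'gminx|yu|on'
Delimiter: '|'
Split result: 'gminx', 'yu', 'on'
Number of parts: 3


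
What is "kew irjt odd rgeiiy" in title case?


Input string: 'kew irjt odd rgeiiy'
Operation: capitalize first letter of each word
Word transformations: 'kew'->'Kew', 'irjt'->'Irjt', 'odd'->'Odd', 'rgeiiy'->'Rgeiiy'
Result: Kew Irjt Odd Rgeiiy


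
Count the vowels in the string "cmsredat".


Input string: 'cmsredat'
Operation: count vowels (a, e, i, o, u)
Scan: s[0]='c', s[1]='m', s[2]='s', s[3]='r', s[4]='e' (vowel), s[5]='d', s[6]='a' (vowel), s[7]='t'
Vowels found: 2
Result: 2


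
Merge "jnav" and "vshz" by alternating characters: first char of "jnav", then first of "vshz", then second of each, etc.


String 1: 'jnav'
String 2: 'vshz'
Operation: alternate characters
Pairs: 'j'+'v', 'n'+'s', 'a'+'h', 'v'+'z'
Result: jvnsahvz


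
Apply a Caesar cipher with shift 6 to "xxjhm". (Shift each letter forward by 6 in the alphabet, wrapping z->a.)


Input: 'xxjhm', shift = 6
Operation: for each letter, (position + 6) mod 26
Mapping: 'x'(23+6=29, 29 mod 26=3)->'d', 'x'(23+6=29, 29 mod 26=3)->'d', 'j'(9+6=15)->'p', 'h'(7+6=13)->'n', 'm'(12+6=18)->'s'
Result: ddpns


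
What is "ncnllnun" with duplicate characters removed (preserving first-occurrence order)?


Input: 'ncnllnun'
Operation: keep first occurrence of each character
Scan: s[0]='n' new -> keep; s[1]='c' new -> keep; s[2]='n' seen -> skip; s[3]='l' new -> keep; s[4]='l' seen -> skip; s[5]='n' seen -> skip; s[6]='u' new -> keep; s[7]='n' seen -> skip
Result: nclu


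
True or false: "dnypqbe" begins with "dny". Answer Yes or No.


Input string: 'dnypqbe'
Prefix to check: 'dny'
First 3 characters of input: 'dny'
Match: True
Result: Yes


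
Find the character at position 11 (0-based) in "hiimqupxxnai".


Input string: 'hiimqupxxnai'
Operation: get character at index 11
Index mapping: s[0]='h', s[1]='i', s[2]='i', s[3]='m', s[4]='q', s[5]='u', s[6]='p', s[7]='x', s[8]='x', s[9]='n', s[10]='a', s[11]='i'
Result: 'i'


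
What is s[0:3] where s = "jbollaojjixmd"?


Input string: 'jbollaojjixmd'
Operation: slice [0:3]
Extract characters: s[0]='j', s[1]='b', s[2]='o'
Result: jbo


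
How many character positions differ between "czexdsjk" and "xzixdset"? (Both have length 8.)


String 1: 'czexdsjk'
String 2: 'xzixdset'
Compare each position: pos 0: 'c'!='x', pos 1: 'z'=='z', pos 2: 'e'!='i', pos 3: 'x'=='x', pos 4: 'd'=='d', pos 5: 's'=='s', pos 6: 'j'!='e', pos 7: 'k'!='t'
Differing positions: 4
Hamming distance: 4


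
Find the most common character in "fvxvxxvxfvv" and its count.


Input: 'fvxvxxvxfvv'
Operation: tally each character
Counts: 'f':2, 'v':5, 'x':4
Maximum: 'v' appears 5 times


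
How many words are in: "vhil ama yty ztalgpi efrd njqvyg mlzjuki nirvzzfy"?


Input string: 'vhil ama yty ztalgpi efrd njqvyg mlzjuki nirvzzfy'
Operation: split by spaces
Words found: 'vhil', 'ama', 'yty', 'ztalgpi', 'efrd', 'njqvyg', 'mlzjuki', 'nirvzzfy'
Word count: 8


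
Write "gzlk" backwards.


Input string: 'gzlk'
Operation: reverse character order
Original order: 'g' -> 'z' -> 'l' -> 'k'
Reversed order: 'k' -> 'l' -> 'z' -> 'g'
Result: klzg


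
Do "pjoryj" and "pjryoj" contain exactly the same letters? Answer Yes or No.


String 1: 'pjoryj' -> sorted: 'jjopry'
String 2: 'pjryoj' -> sorted: 'jjopry'
Compare sorted forms: 'jjopry' == 'jjopry'
Anagram: Yes


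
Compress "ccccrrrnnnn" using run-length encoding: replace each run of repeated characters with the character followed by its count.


Input: 'ccccrrrnnnn'
Operation: identify consecutive runs
Runs: 'cccc' -> c4, 'rrr' -> r3, 'nnnn' -> n4
Encoded: c4r3n4


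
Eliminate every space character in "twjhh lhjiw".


Input string: 'twjhh lhjiw'
Operation: remove all spaces
Words: 'twjhh', 'lhjiw'
Join without spaces: twjhhlhjiw


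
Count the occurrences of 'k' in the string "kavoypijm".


Input string: 'kavoypijm'
Target character: 'k'
Scan each position: s[0]='k'
Matches found at indices: 0
Total: 1


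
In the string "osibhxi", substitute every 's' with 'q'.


Input string: 'osibhxi'
Operation: replace 's' with 'q'
Positions of 's': 1
After replacement: oqibhxi


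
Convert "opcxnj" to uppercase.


Input string: 'opcxnj'
Operation: convert each letter to uppercase
Mapping: 'o'->'O', 'p'->'P', 'c'->'C', 'x'->'X', 'n'->'N', 'j'->'J'
Result: OPCXNJ


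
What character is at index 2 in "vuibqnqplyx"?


Input string: 'vuibqnqplyx'
Operation: get character at index 2
Index mapping: s[0]='v', s[1]='u', s[2]='i'
Result: 'i'


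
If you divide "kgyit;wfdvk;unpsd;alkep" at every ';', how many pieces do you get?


Input string: 'kgyit;wfdvk;unpsd;alkep'
Delimiter: ';'
Split result: 'kgyit', 'wfdvk', 'unpsd', 'alkep'
Number of parts: 4


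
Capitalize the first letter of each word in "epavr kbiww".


Input string: 'epavr kbiww'
Operation: capitalize first letter of each word
Word transformations: 'epavr'->'Epavr', 'kbiww'->'Kbiww'
Result: Epavr Kbiww


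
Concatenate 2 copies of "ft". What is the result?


Input string: 'ft'
Operation: repeat 2 times
Concatenation: 'ft' + 'ft'
Result: ftft


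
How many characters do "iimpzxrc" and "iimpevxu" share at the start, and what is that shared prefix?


String 1: 'iimpzxrc'
String 2: 'iimpevxu'
Compare position by position:
pos 0: 'i' vs 'i' match
pos 1: 'i' vs 'i' match
pos 2: 'm' vs 'm' match
pos 3: 'p' vs 'p' match
pos 4: 'z' vs 'e' differ -> stop
Longest common prefix: "iimp" (length 4)


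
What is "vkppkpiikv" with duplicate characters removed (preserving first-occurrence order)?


Input: 'vkppkpiikv'
Operation: keep first occurrence of each character
Scan: s[0]='v' new -> keep; s[1]='k' new -> keep; s[2]='p' new -> keep; s[3]='p' seen -> skip; s[4]='k' seen -> skip; s[5]='p' seen -> skip; s[6]='i' new -> keep; s[7]='i' seen -> skip; s[8]='k' seen -> skip; s[9]='v' seen -> skip
Result: vkpi


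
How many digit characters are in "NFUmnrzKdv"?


Input string: 'NFUmnrzKdv'
Operation: count digit characters (0-9)
Scan: 'N', 'F', 'U', 'm', 'n', 'r', 'z', 'K', 'd', 'v'
Digits found: 0
Result: 0


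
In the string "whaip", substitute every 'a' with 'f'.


Input string: 'whaip'
Operation: replace 'a' with 'f'
Positions of 'a': 2
After replacement: whfip


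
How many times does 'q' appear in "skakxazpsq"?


Input string: 'skakxazpsq'
Target character: 'q'
Scan each position: s[9]='q'
Matches found at indices: 9
Total: 1


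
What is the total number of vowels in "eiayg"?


Input string: 'eiayg'
Operation: count vowels (a, e, i, o, u)
Scan: s[0]='e' (vowel), s[1]='i' (vowel), s[2]='a' (vowel), s[3]='y', s[4]='g'
Vowels found: 3
Result: 3


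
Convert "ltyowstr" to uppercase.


Input string: 'ltyowstr'
Operation: convert each letter to uppercase
Mapping: 'l'->'L', 't'->'T', 'y'->'Y', 'o'->'O', 'w'->'W', 's'->'S', 't'->'T', 'r'->'R'
Result: LTYOWSTR


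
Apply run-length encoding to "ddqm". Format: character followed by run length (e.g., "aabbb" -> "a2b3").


Input: 'ddqm'
Operation: identify consecutive runs
Runs: 'dd' -> d2, 'q' -> q1, 'm' -> m1
Encoded: d2q1m1


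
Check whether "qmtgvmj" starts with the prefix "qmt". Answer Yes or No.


Input string: 'qmtgvmj'
Prefix to check: 'qmt'
First 3 characters of input: 'qmt'
Match: True
Result: Yes


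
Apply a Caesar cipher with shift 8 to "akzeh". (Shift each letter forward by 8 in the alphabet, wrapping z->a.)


Input: 'akzeh', shift = 8
Operation: for each letter, (position + 8) mod 26
Mapping: 'a'(0+8=8)->'i', 'k'(10+8=18)->'s', 'z'(25+8=33, 33 mod 26=7)->'h', 'e'(4+8=12)->'m', 'h'(7+8=15)->'p'
Result: ishmp


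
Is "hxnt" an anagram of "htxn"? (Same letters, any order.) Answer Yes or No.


String 1: 'htxn' -> sorted: 'hntx'
String 2: 'hxnt' -> sorted: 'hntx'
Compare sorted forms: 'hntx' == 'hntx'
Anagram: Yes


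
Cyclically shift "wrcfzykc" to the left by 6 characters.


Input: 'wrcfzykc', shift = 6
Operation: split at index 6 and swap parts
Front part s[0:6] = 'wrcfzy'
Back part s[6:] = 'kc'
Rotated = back + front = 'kc' + 'wrcfzy'
Result: kcwrcfzy


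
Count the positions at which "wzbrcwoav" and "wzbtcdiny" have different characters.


String 1: 'wzbrcwoav'
String 2: 'wzbtcdiny'
Compare each position: pos 0: 'w'=='w', pos 1: 'z'=='z', pos 2: 'b'=='b', pos 3: 'r'!='t', pos 4: 'c'=='c', pos 5: 'w'!='d', pos 6: 'o'!='i', pos 7: 'a'!='n', pos 8: 'v'!='y'
Differing positions: 5
Hamming distance: 5


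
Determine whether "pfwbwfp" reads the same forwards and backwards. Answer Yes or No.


Input string: 'pfwbwfp'
Reversed: 'pfwbwfp'
Compare pairs: s[0]='p' vs s[6]='p' (match), s[1]='f' vs s[5]='f' (match), s[2]='w' vs s[4]='w' (match)
Palindrome: Yes


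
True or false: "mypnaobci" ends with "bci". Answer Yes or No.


Input string: 'mypnaobci'
Suffix to check: 'bci'
Last 3 characters of input: 'bci'
Match: True
Result: Yes


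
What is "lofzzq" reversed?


Input string: 'lofzzq'
Operation: reverse character order
Original order: 'l' -> 'o' -> 'f' -> 'z' -> 'z' -> 'q'
Reversed order: 'q' -> 'z' -> 'z' -> 'f' -> 'o' -> 'l'
Result: qzzfol


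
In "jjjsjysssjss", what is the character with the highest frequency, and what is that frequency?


Input: 'jjjsjysssjss'
Operation: tally each character
Counts: 'j':5, 's':6, 'y':1
Maximum: 's' appears 6 times


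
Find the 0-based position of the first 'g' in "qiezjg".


Input string: 'qiezjg'
Target: 'g'
Scanning left to right: s[0]='q', s[1]='i', s[2]='e', s[3]='z', s[4]='j', s[5]='g'
First match at index: 5


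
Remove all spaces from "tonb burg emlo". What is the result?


Input string: 'tonb burg emlo'
Operation: remove all spaces
Words: 'tonb', 'burg', 'emlo'
Join without spaces: tonbburgemlo


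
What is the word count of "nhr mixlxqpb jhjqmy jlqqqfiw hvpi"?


Input string: 'nhr mixlxqpb jhjqmy jlqqqfiw hvpi'
Operation: split by spaces
Words found: 'nhr', 'mixlxqpb', 'jhjqmy', 'jlqqqfiw', 'hvpi'
Word count: 5


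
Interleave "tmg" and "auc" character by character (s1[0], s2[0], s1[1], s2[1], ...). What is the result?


String 1: 'tmg'
String 2: 'auc'
Operation: alternate characters
Pairs: 't'+'a', 'm'+'u', 'g'+'c'
Result: tamugc


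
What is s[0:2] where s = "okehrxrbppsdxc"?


Input string: 'okehrxrbppsdxc'
Operation: slice [0:2]
Extract characters: s[0]='o', s[1]='k'
Result: ok


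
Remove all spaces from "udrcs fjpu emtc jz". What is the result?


Input string: 'udrcs fjpu emtc jz'
Operation: remove all spaces
Words: 'udrcs', 'fjpu', 'emtc', 'jz'
Join without spaces: udrcsfjpuemtcjz


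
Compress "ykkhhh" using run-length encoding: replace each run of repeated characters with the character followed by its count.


Input: 'ykkhhh'
Operation: identify consecutive runs
Runs: 'y' -> y1, 'kk' -> k2, 'hhh' -> h3
Encoded: y1k2h3


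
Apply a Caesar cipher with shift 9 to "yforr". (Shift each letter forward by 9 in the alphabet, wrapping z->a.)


Input: 'yforr', shift = 9
Operation: for each letter, (position + 9) mod 26
Mapping: 'y'(24+9=33, 33 mod 26=7)->'h', 'f'(5+9=14)->'o', 'o'(14+9=23)->'x', 'r'(17+9=26, 26 mod 26=0)->'a', 'r'(17+9=26, 26 mod 26=0)->'a'
Result: hoxaa


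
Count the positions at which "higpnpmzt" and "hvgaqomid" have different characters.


String 1: 'higpnpmzt'
String 2: 'hvgaqomid'
Compare each position: pos 0: 'h'=='h', pos 1: 'i'!='v', pos 2: 'g'=='g', pos 3: 'p'!='a', pos 4: 'n'!='q', pos 5: 'p'!='o', pos 6: 'm'=='m', pos 7: 'z'!='i', pos 8: 't'!='d'
Differing positions: 6
Hamming distance: 6


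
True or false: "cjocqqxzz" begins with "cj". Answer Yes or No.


Input string: 'cjocqqxzz'
Prefix to check: 'cj'
First 2 characters of input: 'cj'
Match: True
Result: Yes


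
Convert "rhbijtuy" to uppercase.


Input string: 'rhbijtuy'
Operation: convert each letter to uppercase
Mapping: 'r'->'R', 'h'->'H', 'b'->'B', 'i'->'I', 'j'->'J', 't'->'T', 'u'->'U', 'y'->'Y'
Result: RHBIJTUY


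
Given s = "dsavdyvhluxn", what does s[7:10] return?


Input string: 'dsavdyvhluxn'
Operation: slice [7:10]
Extract characters: s[7]='h', s[8]='l', s[9]='u'
Result: hlu


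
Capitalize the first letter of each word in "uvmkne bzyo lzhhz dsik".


Input string: 'uvmkne bzyo lzhhz dsik'
Operation: capitalize first letter of each word
Word transformations: 'uvmkne'->'Uvmkne', 'bzyo'->'Bzyo', 'lzhhz'->'Lzhhz', 'dsik'->'Dsik'
Result: Uvmkne Bzyo Lzhhz Dsik


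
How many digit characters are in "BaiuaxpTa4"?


Input string: 'BaiuaxpTa4'
Operation: count digit characters (0-9)
Scan: 'B', 'a', 'i', 'u', 'a', 'x', 'p', 'T', 'a', '4'(digit)
Digits found: 1
Result: 1


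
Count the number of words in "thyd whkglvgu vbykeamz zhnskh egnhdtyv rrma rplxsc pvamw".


Input string: 'thyd whkglvgu vbykeamz zhnskh egnhdtyv rrma rplxsc pvamw'
Operation: split by spaces
Words found: 'thyd', 'whkglvgu', 'vbykeamz', 'zhnskh', 'egnhdtyv', 'rrma', 'rplxsc', 'pvamw'
Word count: 8


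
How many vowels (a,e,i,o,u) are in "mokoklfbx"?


Input string: 'mokoklfbx'
Operation: count vowels (a, e, i, o, u)
Scan: s[0]='m', s[1]='o' (vowel), s[2]='k', s[3]='o' (vowel), s[4]='k', s[5]='l', s[6]='f', s[7]='b', s[8]='x'
Vowels found: 2
Result: 2


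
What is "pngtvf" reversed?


Input string: 'pngtvf'
Operation: reverse character order
Original order: 'p' -> 'n' -> 'g' -> 't' -> 'v' -> 'f'
Reversed order: 'f' -> 'v' -> 't' -> 'g' -> 'n' -> 'p'
Result: fvtgnp


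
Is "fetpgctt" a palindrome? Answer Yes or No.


Input string: 'fetpgctt'
Reversed: 'ttcgptef'
Compare pairs: s[0]='f' vs s[7]='t' (mismatch), s[1]='e' vs s[6]='t' (mismatch), s[2]='t' vs s[5]='c' (mismatch), s[3]='p' vs s[4]='g' (mismatch)
Palindrome: No


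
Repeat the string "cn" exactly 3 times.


Input string: 'cn'
Operation: repeat 3 times
Concatenation: 'cn' + 'cn' + 'cn'
Result: cncncn


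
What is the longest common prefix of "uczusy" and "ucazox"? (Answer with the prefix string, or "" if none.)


String 1: 'uczusy'
String 2: 'ucazox'
Compare position by position:
pos 0: 'u' vs 'u' match
pos 1: 'c' vs 'c' match
pos 2: 'z' vs 'a' differ -> stop
Longest common prefix: "uc" (length 2)


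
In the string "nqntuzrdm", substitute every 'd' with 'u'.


Input string: 'nqntuzrdm'
Operation: replace 'd' with 'u'
Positions of 'd': 7
After replacement: nqntuzrum


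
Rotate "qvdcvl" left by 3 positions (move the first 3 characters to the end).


Input: 'qvdcvl', shift = 3
Operation: split at index 3 and swap parts
Front part s[0:3] = 'qvd'
Back part s[3:] = 'cvl'
Rotated = back + front = 'cvl' + 'qvd'
Result: cvlqvd


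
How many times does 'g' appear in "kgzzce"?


Input string: 'kgzzce'
Target character: 'g'
Scan each position: s[1]='g'
Matches found at indices: 1
Total: 1


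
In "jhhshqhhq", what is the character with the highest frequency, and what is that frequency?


Input: 'jhhshqhhq'
Operation: tally each character
Counts: 'h':5, 'j':1, 'q':2, 's':1
Maximum: 'h' appears 5 times


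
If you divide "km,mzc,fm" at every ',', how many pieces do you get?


Input string: 'km,mzc,fm'
Delimiter: ','
Split result: 'km', 'mzc', 'fm'
Number of parts: 3


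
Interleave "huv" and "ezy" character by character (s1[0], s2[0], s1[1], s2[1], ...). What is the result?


String 1: 'huv'
String 2: 'ezy'
Operation: alternate characters
Pairs: 'h'+'e', 'u'+'z', 'v'+'y'
Result: heuzvy


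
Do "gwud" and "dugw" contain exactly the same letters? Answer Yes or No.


String 1: 'gwud' -> sorted: 'dguw'
String 2: 'dugw' -> sorted: 'dguw'
Compare sorted forms: 'dguw' == 'dguw'
Anagram: Yes


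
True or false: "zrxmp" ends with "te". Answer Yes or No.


Input string: 'zrxmp'
Suffix to check: 'te'
Last 2 characters of input: 'mp'
Match: False
Result: No


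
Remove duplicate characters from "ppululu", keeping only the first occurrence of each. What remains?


Input: 'ppululu'
Operation: keep first occurrence of each character
Scan: s[0]='p' new -> keep; s[1]='p' seen -> skip; s[2]='u' new -> keep; s[3]='l' new -> keep; s[4]='u' seen -> skip; s[5]='l' seen -> skip; s[6]='u' seen -> skip
Result: pul


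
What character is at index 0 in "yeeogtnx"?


Input string: 'yeeogtnx'
Operation: get character at index 0
Index mapping: s[0]='y'
Result: 'y'


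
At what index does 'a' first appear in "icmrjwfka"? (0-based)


Input string: 'icmrjwfka'
Target: 'a'
Scanning left to right: s[0]='i', s[1]='c', s[2]='m', s[3]='r', s[4]='j', s[5]='w', s[6]='f', s[7]='k', s[8]='a'
First match at index: 8


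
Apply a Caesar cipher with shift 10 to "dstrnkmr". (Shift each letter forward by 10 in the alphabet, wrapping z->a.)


Input: 'dstrnkmr', shift = 10
Operation: for each letter, (position + 10) mod 26
Mapping: 'd'(3+10=13)->'n', 's'(18+10=28, 28 mod 26=2)->'c', 't'(19+10=29, 29 mod 26=3)->'d', 'r'(17+10=27, 27 mod 26=1)->'b', 'n'(13+10=23)->'x', 'k'(10+10=20)->'u', 'm'(12+10=22)->'w', 'r'(17+10=27, 27 mod 26=1)->'b'
Result: ncdbxuwb


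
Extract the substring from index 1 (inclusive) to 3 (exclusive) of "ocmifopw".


Input string: 'ocmifopw'
Operation: slice [1:3]
Extract characters: s[1]='c', s[2]='m'
Result: cm


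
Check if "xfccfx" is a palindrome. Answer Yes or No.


Input string: 'xfccfx'
Reversed: 'xfccfx'
Compare pairs: s[0]='x' vs s[5]='x' (match), s[1]='f' vs s[4]='f' (match), s[2]='c' vs s[3]='c' (match)
Palindrome: Yes


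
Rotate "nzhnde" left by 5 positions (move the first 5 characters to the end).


Input: 'nzhnde', shift = 5
Operation: split at index 5 and swap parts
Front part s[0:5] = 'nzhnd'
Back part s[5:] = 'e'
Rotated = back + front = 'e' + 'nzhnd'
Result: enzhnd


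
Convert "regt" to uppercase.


Input string: 'regt'
Operation: convert each letter to uppercase
Mapping: 'r'->'R', 'e'->'E', 'g'->'G', 't'->'T'
Result: REGT


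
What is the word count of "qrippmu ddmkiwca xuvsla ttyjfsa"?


Input string: 'qrippmu ddmkiwca xuvsla ttyjfsa'
Operation: split by spaces
Words found: 'qrippmu', 'ddmkiwca', 'xuvsla', 'ttyjfsa'
Word count: 4


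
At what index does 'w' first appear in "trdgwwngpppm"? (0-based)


Input string: 'trdgwwngpppm'
Target: 'w'
Scanning left to right: s[0]='t', s[1]='r', s[2]='d', s[3]='g', s[4]='w'
First match at index: 4


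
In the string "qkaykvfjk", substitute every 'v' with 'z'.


Input string: 'qkaykvfjk'
Operation: replace 'v' with 'z'
Positions of 'v': 5
After replacement: qkaykzfjk


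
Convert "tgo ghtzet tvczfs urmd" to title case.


Input string: 'tgo ghtzet tvczfs urmd'
Operation: capitalize first letter of each word
Word transformations: 'tgo'->'Tgo', 'ghtzet'->'Ghtzet', 'tvczfs'->'Tvczfs', 'urmd'->'Urmd'
Result: Tgo Ghtzet Tvczfs Urmd


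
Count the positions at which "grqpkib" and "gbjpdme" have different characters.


String 1: 'grqpkib'
String 2: 'gbjpdme'
Compare each position: pos 0: 'g'=='g', pos 1: 'r'!='b', pos 2: 'q'!='j', pos 3: 'p'=='p', pos 4: 'k'!='d', pos 5: 'i'!='m', pos 6: 'b'!='e'
Differing positions: 5
Hamming distance: 5


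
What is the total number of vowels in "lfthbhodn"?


Input string: 'lfthbhodn'
Operation: count vowels (a, e, i, o, u)
Scan: s[0]='l', s[1]='f', s[2]='t', s[3]='h', s[4]='b', s[5]='h', s[6]='o' (vowel), s[7]='d', s[8]='n'
Vowels found: 1
Result: 1


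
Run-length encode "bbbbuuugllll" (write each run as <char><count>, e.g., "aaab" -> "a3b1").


Input: 'bbbbuuugllll'
Operation: identify consecutive runs
Runs: 'bbbb' -> b4, 'uuu' -> u3, 'g' -> g1, 'llll' -> l4
Encoded: b4u3g1l4


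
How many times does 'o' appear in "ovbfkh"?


Input string: 'ovbfkh'
Target character: 'o'
Scan each position: s[0]='o'
Matches found at indices: 0
Total: 1


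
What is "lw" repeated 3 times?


Input string: 'lw'
Operation: repeat 3 times
Concatenation: 'lw' + 'lw' + 'lw'
Result: lwlwlw


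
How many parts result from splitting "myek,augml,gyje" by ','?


Input string: 'myek,augml,gyje'
Delimiter: ','
Split result: 'myek', 'augml', 'gyje'
Number of parts: 3


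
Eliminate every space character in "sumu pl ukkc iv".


Input string: 'sumu pl ukkc iv'
Operation: remove all spaces
Words: 'sumu', 'pl', 'ukkc', 'iv'
Join without spaces: sumuplukkciv


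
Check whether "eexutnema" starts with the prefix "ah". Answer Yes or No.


Input string: 'eexutnema'
Prefix to check: 'ah'
First 2 characters of input: 'ee'
Match: False
Result: No


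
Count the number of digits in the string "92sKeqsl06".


Input string: '92sKeqsl06'
Operation: count digit characters (0-9)
Scan: '9'(digit), '2'(digit), 's', 'K', 'e', 'q', 's', 'l', '0'(digit), '6'(digit)
Digits found: 4
Result: 4


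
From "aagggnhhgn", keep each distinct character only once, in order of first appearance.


Input: 'aagggnhhgn'
Operation: keep first occurrence of each character
Scan: s[0]='a' new -> keep; s[1]='a' seen -> skip; s[2]='g' new -> keep; s[3]='g' seen -> skip; s[4]='g' seen -> skip; s[5]='n' new -> keep; s[6]='h' new -> keep; s[7]='h' seen -> skip; s[8]='g' seen -> skip; s[9]='n' seen -> skip
Result: agnh


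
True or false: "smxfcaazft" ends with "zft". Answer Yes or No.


Input string: 'smxfcaazft'
Suffix to check: 'zft'
Last 3 characters of input: 'zft'
Match: True
Result: Yes


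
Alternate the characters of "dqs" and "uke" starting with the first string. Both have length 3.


String 1: 'dqs'
String 2: 'uke'
Operation: alternate characters
Pairs: 'd'+'u', 'q'+'k', 's'+'e'
Result: duqkse


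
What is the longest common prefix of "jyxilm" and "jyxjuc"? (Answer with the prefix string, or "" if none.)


String 1: 'jyxilm'
String 2: 'jyxjuc'
Compare position by position:
pos 0: 'j' vs 'j' match
pos 1: 'y' vs 'y' match
pos 2: 'x' vs 'x' match
pos 3: 'i' vs 'j' differ -> stop
Longest common prefix: "jyx" (length 3)


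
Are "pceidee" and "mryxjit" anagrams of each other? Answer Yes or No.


String 1: 'pceidee' -> sorted: 'cdeeeip'
String 2: 'mryxjit' -> sorted: 'ijmrtxy'
Compare sorted forms: 'cdeeeip' != 'ijmrtxy'
Anagram: No


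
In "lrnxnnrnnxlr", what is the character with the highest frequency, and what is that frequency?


Input: 'lrnxnnrnnxlr'
Operation: tally each character
Counts: 'l':2, 'n':5, 'r':3, 'x':2
Maximum: 'n' appears 5 times


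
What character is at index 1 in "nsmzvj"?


Input string: 'nsmzvj'
Operation: get character at index 1
Index mapping: s[0]='n', s[1]='s'
Result: 's'


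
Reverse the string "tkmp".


Input string: 'tkmp'
Operation: reverse character order
Original order: 't' -> 'k' -> 'm' -> 'p'
Reversed order: 'p' -> 'm' -> 'k' -> 't'
Result: pmkt


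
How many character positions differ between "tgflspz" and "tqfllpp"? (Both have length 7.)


String 1: 'tgflspz'
String 2: 'tqfllpp'
Compare each position: pos 0: 't'=='t', pos 1: 'g'!='q', pos 2: 'f'=='f', pos 3: 'l'=='l', pos 4: 's'!='l', pos 5: 'p'=='p', pos 6: 'z'!='p'
Differing positions: 3
Hamming distance: 3


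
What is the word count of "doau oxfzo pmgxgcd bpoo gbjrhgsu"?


Input string: 'doau oxfzo pmgxgcd bpoo gbjrhgsu'
Operation: split by spaces
Words found: 'doau', 'oxfzo', 'pmgxgcd', 'bpoo', 'gbjrhgsu'
Word count: 5


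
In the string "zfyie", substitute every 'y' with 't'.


Input string: 'zfyie'
Operation: replace 'y' with 't'
Positions of 'y': 2
After replacement: zftie


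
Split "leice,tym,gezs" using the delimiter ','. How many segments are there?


Input string: 'leice,tym,gezs'
Delimiter: ','
Split result: 'leice', 'tym', 'gezs'
Number of parts: 3


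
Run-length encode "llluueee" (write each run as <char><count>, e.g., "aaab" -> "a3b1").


Input: 'llluueee'
Operation: identify consecutive runs
Runs: 'lll' -> l3, 'uu' -> u2, 'eee' -> e3
Encoded: l3u2e3


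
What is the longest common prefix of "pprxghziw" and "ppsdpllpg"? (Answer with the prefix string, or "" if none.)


String 1: 'pprxghziw'
String 2: 'ppsdpllpg'
Compare position by position:
pos 0: 'p' vs 'p' match
pos 1: 'p' vs 'p' match
pos 2: 'r' vs 's' differ -> stop
Longest common prefix: "pp" (length 2)


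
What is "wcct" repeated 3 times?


Input string: 'wcct'
Operation: repeat 3 times
Concatenation: 'wcct' + 'wcct' + 'wcct'
Result: wcctwcctwcct


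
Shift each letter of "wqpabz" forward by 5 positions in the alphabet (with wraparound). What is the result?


Input: 'wqpabz', shift = 5
Operation: for each letter, (position + 5) mod 26
Mapping: 'w'(22+5=27, 27 mod 26=1)->'b', 'q'(16+5=21)->'v', 'p'(15+5=20)->'u', 'a'(0+5=5)->'f', 'b'(1+5=6)->'g', 'z'(25+5=30, 30 mod 26=4)->'e'
Result: bvufge


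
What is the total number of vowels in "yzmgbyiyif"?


Input string: 'yzmgbyiyif'
Operation: count vowels (a, e, i, o, u)
Scan: s[0]='y', s[1]='z', s[2]='m', s[3]='g', s[4]='b', s[5]='y', s[6]='i' (vowel), s[7]='y', s[8]='i' (vowel), s[9]='f'
Vowels found: 2
Result: 2
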